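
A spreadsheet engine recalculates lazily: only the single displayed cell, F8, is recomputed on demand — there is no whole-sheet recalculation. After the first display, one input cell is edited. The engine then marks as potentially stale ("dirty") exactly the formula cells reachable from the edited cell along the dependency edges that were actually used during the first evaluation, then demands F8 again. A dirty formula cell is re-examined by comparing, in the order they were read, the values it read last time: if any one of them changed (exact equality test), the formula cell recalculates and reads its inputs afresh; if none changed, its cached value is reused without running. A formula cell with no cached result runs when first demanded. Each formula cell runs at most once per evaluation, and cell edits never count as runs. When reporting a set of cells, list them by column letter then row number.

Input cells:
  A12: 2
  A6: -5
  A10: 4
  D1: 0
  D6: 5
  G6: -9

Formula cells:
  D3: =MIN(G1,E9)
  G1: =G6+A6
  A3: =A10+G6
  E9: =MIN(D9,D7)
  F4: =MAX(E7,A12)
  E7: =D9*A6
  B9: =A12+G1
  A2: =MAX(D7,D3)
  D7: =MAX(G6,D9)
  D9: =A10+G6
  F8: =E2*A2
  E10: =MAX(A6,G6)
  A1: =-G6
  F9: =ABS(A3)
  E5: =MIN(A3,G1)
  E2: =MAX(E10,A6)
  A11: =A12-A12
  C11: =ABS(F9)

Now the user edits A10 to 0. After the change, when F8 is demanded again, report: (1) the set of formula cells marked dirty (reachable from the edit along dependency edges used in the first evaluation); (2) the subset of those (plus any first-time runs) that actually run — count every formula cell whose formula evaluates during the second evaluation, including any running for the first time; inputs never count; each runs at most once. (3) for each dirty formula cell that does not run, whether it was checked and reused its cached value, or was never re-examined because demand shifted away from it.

First evaluation (everything demanded from the output):
  D9 = 4 + -9 = -5
  D7 = MAX(-9, -5) = -5
  E9 = MIN(-5, -5) = -5
  E10 = MAX(-5, -9) = -5
  E2 = MAX(-5, -5) = -5
  G1 = -9 + -5 = -14
  D3 = MIN(-14, -5) = -14
  A2 = MAX(-5, -14) = -5
  F8 = -5 * -5 = 25

Propagation after the edit:
  D9: runs — A10 4->0; result -9.
  D7: runs — D9 -5->-9; result -9.
  E9: runs — D9 -5->-9; D7 -5->-9; result -9.
  D3: runs — E9 -5->-9; result -14 (same value as before).
  A2: runs — D7 -5->-9; result -9.
  F8: runs — A2 -5->-9; result 45.

Marked dirty: A2, D3, D7, D9, E9, F8.
Formula cells that run: A2, D3, D7, D9, E9, F8 — 6 in total.
Every dirty formula cell ran.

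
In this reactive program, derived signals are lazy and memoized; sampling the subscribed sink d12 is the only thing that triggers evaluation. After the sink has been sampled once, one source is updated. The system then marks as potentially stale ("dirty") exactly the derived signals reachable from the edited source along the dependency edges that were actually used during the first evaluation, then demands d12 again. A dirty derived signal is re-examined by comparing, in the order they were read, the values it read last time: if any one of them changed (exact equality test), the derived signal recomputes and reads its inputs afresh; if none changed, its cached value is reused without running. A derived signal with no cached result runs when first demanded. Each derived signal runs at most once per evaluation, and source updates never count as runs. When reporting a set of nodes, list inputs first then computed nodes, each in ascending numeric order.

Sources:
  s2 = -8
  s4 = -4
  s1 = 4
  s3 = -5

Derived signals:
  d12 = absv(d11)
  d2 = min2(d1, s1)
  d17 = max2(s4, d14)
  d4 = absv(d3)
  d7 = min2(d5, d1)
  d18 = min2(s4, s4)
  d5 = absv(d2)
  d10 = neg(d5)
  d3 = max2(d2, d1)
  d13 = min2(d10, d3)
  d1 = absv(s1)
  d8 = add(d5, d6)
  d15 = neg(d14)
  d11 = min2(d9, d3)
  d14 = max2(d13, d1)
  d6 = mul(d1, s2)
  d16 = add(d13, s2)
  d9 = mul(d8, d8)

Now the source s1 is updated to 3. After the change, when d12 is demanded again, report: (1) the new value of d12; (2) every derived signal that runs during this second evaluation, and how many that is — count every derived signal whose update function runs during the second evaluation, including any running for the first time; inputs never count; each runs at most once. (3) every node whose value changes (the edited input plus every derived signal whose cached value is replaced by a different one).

Demanding d12 again yields 3.
9 derived signals run: d1, d2, d3, d5, d6, d8, d9, d11, d12.
The nodes whose values change: s1, d1, d2, d3, d5, d6, d8, d9, d11, d12.

First demand of the output computes:
  d1 = absv(4) = 4
  d2 = min2(4, 4) = 4
  d3 = max2(4, 4) = 4
  d5 = absv(4) = 4
  d6 = mul(4, -8) = -32
  d8 = add(4, -32) = -28
  d9 = mul(-28, -28) = 784
  d11 = min2(784, 4) = 4
  d12 = absv(4) = 4

After the edit, cleaning proceeds:
  d1: a read changed (s1 4->3) — executes, giving 3.
  d2: a read changed (d1 4->3; s1 4->3) — executes, giving 3.
  d3: a read changed (d2 4->3; d1 4->3) — executes, giving 3.
  d5: a read changed (d2 4->3) — executes, giving 3.
  d6: a read changed (d1 4->3) — executes, giving -24.
  d8: a read changed (d5 4->3; d6 -32->-24) — executes, giving -21.
  d9: a read changed (d8 -28->-21; d8 -28->-21) — executes, giving 441.
  d11: a read changed (d9 784->441; d3 4->3) — executes, giving 3.
  d12: a read changed (d11 4->3) — executes, giving 3.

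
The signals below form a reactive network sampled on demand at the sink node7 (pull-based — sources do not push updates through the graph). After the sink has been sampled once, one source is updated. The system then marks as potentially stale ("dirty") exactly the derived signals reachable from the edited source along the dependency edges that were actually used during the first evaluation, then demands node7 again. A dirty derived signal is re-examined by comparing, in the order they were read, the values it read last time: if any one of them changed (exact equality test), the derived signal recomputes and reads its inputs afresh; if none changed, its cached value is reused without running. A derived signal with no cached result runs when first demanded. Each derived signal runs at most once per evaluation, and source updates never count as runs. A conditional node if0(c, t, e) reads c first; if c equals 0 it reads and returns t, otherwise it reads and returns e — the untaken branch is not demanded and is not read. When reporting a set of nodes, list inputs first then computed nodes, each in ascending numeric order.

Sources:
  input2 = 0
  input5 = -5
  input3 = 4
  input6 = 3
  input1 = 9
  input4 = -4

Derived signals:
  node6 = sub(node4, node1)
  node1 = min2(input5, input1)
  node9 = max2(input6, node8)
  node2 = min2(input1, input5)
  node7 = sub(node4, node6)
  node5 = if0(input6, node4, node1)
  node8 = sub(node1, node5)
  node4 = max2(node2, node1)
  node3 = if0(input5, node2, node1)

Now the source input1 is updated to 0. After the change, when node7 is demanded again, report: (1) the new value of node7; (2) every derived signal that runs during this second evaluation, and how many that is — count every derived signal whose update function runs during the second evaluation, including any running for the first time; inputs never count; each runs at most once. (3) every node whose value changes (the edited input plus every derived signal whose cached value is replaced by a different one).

Initial pass — values computed on the first demand:
  node1 = min2(-5, 9) = -5
  node2 = min2(9, -5) = -5
  node4 = max2(-5, -5) = -5
  node6 = sub(-5, -5) = 0
  node7 = sub(-5, 0) = -5

Second demand — change propagation:
  node1: re-runs because input1 9->0; new result -5 (unchanged).
  node2: re-runs because input1 9->0; new result -5 (unchanged).
  node4: re-examined; everything it read last time is the same (node2 unchanged, node1 unchanged) — cache -5 kept, no run.
  node6: re-examined; everything it read last time is the same (node4 unchanged, node1 unchanged) — cache 0 kept, no run.
  node7: re-examined; everything it read last time is the same (node4 unchanged, node6 unchanged) — cache -5 kept, no run.

The important point: at node4 every value read last time is unchanged, so the dirty flag clears without a run.

node7 now evaluates to -5.
Run set: node1, node2 (2 run).
Changed values: input1.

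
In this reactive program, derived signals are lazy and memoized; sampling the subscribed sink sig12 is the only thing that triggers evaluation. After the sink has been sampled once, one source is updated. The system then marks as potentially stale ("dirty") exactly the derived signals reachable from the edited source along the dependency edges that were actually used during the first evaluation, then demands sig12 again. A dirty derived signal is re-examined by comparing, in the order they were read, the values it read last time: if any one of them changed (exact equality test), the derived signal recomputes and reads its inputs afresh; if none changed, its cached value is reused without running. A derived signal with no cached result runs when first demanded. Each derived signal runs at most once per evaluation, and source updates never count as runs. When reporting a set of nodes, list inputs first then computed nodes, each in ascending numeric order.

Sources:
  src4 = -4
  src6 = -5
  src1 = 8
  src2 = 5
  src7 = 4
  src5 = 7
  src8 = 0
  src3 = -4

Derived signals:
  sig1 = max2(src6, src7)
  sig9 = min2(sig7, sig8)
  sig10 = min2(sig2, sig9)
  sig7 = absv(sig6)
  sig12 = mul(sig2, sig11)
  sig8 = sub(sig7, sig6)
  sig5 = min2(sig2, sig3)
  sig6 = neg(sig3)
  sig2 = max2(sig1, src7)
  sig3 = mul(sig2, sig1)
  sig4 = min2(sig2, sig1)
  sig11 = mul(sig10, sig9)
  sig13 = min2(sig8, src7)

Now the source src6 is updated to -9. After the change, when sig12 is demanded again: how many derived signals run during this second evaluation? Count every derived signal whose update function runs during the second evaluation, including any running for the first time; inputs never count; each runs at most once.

1 derived signals run: sig1.
Note the absorption at sig1: it re-runs yet its value is the same, leaving the output's value untouched.

First demand of the output computes:
  sig1 = max2(-5, 4) = 4
  sig2 = max2(4, 4) = 4
  sig3 = mul(4, 4) = 16
  sig6 = neg(16) = -16
  sig7 = absv(-16) = 16
  sig8 = sub(16, -16) = 32
  sig9 = min2(16, 32) = 16
  sig10 = min2(4, 16) = 4
  sig11 = mul(4, 16) = 64
  sig12 = mul(4, 64) = 256

After the edit, cleaning proceeds:
  sig1: a read changed (src6 -5->-9) — executes, giving 4 — identical to its old value.
  sig2: dirty, but its reads are unchanged (sig1 unchanged, src7 unchanged); cached 4 stands.
  sig3: dirty, but its reads are unchanged (sig2 unchanged, sig1 unchanged); cached 16 stands.
  sig6: dirty, but its reads are unchanged (sig3 unchanged); cached -16 stands.
  sig7: dirty, but its reads are unchanged (sig6 unchanged); cached 16 stands.
  sig8: dirty, but its reads are unchanged (sig7 unchanged, sig6 unchanged); cached 32 stands.
  sig9: dirty, but its reads are unchanged (sig7 unchanged, sig8 unchanged); cached 16 stands.
  sig10: dirty, but its reads are unchanged (sig2 unchanged, sig9 unchanged); cached 4 stands.
  sig11: dirty, but its reads are unchanged (sig10 unchanged, sig9 unchanged); cached 64 stands.
  sig12: dirty, but its reads are unchanged (sig2 unchanged, sig11 unchanged); cached 256 stands.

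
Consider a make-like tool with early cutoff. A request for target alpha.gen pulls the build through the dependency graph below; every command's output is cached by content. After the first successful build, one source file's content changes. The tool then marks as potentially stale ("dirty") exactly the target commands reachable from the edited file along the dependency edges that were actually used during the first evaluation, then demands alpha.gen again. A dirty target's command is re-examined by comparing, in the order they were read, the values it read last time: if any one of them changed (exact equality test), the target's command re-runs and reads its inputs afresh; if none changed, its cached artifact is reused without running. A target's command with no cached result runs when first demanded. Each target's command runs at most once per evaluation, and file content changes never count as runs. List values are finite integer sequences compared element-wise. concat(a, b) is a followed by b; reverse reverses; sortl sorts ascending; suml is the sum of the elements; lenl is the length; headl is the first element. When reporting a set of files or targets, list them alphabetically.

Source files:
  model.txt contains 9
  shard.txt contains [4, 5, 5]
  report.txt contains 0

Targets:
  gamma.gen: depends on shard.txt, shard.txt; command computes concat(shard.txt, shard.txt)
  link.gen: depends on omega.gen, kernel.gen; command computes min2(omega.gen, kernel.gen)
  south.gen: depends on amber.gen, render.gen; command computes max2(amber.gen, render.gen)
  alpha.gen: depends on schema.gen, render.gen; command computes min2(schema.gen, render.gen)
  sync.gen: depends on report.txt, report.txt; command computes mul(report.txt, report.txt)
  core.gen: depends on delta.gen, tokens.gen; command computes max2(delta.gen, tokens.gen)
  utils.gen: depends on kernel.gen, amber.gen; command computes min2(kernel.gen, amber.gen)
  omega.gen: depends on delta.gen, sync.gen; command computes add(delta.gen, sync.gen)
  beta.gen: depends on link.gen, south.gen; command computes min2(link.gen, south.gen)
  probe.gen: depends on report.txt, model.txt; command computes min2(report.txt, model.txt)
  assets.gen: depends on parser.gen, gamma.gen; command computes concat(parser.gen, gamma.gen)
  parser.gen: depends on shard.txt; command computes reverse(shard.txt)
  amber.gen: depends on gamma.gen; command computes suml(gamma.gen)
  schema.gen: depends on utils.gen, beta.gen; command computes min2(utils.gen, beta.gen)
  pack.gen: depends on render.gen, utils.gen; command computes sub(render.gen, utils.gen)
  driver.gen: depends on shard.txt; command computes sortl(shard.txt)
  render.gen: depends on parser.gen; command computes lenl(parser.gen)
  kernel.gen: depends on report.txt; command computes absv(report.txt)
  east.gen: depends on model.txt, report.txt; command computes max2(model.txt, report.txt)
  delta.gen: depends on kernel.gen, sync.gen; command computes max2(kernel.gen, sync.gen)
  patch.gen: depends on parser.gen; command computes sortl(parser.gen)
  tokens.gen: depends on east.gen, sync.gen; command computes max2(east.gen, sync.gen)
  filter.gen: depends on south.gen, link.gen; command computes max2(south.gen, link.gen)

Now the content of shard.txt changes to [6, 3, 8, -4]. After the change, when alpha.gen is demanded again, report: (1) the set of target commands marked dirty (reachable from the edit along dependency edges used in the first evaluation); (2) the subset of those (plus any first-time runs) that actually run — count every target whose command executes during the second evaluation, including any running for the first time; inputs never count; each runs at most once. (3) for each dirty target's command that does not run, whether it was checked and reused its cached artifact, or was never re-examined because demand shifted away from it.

The edit dirties: alpha.gen, amber.gen, beta.gen, gamma.gen, parser.gen, render.gen, schema.gen, south.gen, utils.gen.
8 target commands run: alpha.gen, amber.gen, beta.gen, gamma.gen, parser.gen, render.gen, south.gen, utils.gen.
Cache hits after checking: schema.gen.
Note where the cutoff bites: schema.gen is checked, finds nothing changed, and keeps its cache.

First demand of the output computes:
  gamma.gen = concat([4, 5, 5], [4, 5, 5]) = [4, 5, 5, 4, 5, 5]
  amber.gen = suml([4, 5, 5, 4, 5, 5]) = 28
  kernel.gen = absv(0) = 0
  parser.gen = reverse([4, 5, 5]) = [5, 5, 4]
  render.gen = lenl([5, 5, 4]) = 3
  south.gen = max2(28, 3) = 28
  sync.gen = mul(0, 0) = 0
  delta.gen = max2(0, 0) = 0
  omega.gen = add(0, 0) = 0
  link.gen = min2(0, 0) = 0
  beta.gen = min2(0, 28) = 0
  utils.gen = min2(0, 28) = 0
  schema.gen = min2(0, 0) = 0
  alpha.gen = min2(0, 3) = 0

After the edit, cleaning proceeds:
  gamma.gen: a read changed (shard.txt [4, 5, 5]->[6, 3, 8, -4]; shard.txt [4, 5, 5]->[6, 3, 8, -4]) — executes, giving [6, 3, 8, -4, 6, 3, 8, -4].
  amber.gen: a read changed (gamma.gen [4, 5, 5, 4, 5, 5]->[6, 3, 8, -4, 6, 3, 8, -4]) — executes, giving 26.
  parser.gen: a read changed (shard.txt [4, 5, 5]->[6, 3, 8, -4]) — executes, giving [-4, 8, 3, 6].
  render.gen: a read changed (parser.gen [5, 5, 4]->[-4, 8, 3, 6]) — executes, giving 4.
  south.gen: a read changed (amber.gen 28->26; render.gen 3->4) — executes, giving 26.
  beta.gen: a read changed (south.gen 28->26) — executes, giving 0 — identical to its old value.
  utils.gen: a read changed (amber.gen 28->26) — executes, giving 0 — identical to its old value.
  schema.gen: dirty, but its reads are unchanged (utils.gen unchanged, beta.gen unchanged); cached 0 stands.
  alpha.gen: a read changed (render.gen 3->4) — executes, giving 0 — identical to its old value.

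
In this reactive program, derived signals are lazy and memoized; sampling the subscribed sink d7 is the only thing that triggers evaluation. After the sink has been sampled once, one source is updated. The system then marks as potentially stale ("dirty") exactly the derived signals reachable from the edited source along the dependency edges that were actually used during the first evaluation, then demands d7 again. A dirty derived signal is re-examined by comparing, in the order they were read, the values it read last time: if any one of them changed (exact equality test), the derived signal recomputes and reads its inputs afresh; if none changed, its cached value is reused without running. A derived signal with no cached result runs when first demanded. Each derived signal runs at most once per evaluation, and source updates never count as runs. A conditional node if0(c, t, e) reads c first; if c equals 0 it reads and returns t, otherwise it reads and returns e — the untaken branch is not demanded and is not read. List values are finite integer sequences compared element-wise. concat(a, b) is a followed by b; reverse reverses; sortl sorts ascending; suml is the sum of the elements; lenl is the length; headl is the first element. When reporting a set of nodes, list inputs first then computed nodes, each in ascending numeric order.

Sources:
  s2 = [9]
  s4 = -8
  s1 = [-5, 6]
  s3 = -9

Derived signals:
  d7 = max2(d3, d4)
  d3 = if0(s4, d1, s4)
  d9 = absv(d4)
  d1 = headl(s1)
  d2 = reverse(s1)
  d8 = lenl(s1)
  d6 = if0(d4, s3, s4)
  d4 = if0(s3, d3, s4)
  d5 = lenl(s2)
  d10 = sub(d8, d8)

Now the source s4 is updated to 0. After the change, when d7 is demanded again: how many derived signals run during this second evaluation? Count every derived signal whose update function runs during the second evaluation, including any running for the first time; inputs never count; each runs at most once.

4 derived signals run: d1, d3, d4, d7.
Note the branch switch — d1 had no cache and runs now for the first time.

First demand of the output computes:
  d3 = if0(s4=-8 -> else branch s4) = -8
  d4 = if0(s3=-9 -> else branch s4) = -8
  d7 = max2(-8, -8) = -8

After the edit, cleaning proceeds:
  d1: had never run; runs now, result -5.
  d3: a read changed (s4 -8->0; s4 -8->0) — executes, giving -5.
  d4: a read changed (s4 -8->0) — executes, giving 0.
  d7: a read changed (d3 -8->-5; d4 -8->0) — executes, giving 0.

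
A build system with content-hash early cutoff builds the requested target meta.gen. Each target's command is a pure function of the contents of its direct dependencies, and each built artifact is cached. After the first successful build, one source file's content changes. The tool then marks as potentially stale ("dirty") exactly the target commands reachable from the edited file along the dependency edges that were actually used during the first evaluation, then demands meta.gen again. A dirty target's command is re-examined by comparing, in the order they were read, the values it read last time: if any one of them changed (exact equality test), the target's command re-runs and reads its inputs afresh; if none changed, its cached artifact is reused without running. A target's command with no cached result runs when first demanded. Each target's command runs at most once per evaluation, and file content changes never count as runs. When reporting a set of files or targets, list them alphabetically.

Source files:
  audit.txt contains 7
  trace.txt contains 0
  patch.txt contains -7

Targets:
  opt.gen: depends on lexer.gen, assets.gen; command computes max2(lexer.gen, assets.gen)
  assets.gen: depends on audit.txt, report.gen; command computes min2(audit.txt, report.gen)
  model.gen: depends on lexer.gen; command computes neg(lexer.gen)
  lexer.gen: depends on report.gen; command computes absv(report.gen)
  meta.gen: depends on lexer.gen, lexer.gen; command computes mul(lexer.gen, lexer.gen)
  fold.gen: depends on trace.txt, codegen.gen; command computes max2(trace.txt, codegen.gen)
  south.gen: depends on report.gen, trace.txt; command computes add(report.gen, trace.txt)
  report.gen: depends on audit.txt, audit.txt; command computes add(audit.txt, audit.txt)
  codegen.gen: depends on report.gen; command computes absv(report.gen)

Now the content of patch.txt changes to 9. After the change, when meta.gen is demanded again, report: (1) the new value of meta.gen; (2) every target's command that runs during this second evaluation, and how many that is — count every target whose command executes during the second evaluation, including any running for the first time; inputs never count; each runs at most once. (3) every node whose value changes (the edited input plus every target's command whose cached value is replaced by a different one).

New value of meta.gen: 196.
Target commands that run: none — 0 in total.
Values that change: patch.txt.
Key observation: patch.txt is never demanded by the output, so the edit triggers no recomputation at all.

First evaluation (everything demanded from the output):
  report.gen = add(7, 7) = 14
  lexer.gen = absv(14) = 14
  meta.gen = mul(14, 14) = 196

Propagation after the edit:
  patch.txt feeds no computation that the output demands — nothing is marked dirty and nothing runs.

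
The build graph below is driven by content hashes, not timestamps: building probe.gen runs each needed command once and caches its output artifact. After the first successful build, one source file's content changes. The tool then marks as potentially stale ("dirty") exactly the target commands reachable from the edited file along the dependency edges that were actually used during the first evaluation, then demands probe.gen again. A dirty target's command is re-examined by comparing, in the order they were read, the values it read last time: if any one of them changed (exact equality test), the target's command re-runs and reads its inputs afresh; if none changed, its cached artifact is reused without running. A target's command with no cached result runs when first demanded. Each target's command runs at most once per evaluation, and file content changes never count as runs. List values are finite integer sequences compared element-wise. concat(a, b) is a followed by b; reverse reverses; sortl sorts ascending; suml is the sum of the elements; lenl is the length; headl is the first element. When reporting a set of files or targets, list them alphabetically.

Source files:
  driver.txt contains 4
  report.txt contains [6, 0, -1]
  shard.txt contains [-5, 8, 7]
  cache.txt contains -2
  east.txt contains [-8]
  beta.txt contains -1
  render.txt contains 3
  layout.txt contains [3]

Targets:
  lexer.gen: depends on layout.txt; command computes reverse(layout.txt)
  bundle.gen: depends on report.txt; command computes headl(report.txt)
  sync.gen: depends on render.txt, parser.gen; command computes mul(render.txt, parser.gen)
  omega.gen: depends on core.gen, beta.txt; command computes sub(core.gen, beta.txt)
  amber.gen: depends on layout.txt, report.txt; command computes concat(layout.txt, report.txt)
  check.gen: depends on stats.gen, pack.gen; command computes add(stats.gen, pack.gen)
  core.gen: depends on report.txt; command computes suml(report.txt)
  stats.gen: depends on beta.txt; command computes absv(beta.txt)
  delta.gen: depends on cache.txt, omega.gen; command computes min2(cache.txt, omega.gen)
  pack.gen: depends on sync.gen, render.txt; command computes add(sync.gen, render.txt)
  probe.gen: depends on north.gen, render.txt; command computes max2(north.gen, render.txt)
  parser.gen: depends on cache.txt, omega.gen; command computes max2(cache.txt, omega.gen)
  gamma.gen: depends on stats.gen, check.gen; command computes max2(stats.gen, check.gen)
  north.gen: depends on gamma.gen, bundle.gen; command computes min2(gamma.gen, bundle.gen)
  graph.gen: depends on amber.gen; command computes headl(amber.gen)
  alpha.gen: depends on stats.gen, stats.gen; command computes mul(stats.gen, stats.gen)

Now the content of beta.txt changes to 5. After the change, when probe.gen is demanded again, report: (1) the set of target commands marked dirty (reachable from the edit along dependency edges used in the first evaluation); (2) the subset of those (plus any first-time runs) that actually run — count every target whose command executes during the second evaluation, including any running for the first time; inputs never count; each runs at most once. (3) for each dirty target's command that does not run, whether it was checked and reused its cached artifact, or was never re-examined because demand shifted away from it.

Dirty set: check.gen, gamma.gen, north.gen, omega.gen, pack.gen, parser.gen, probe.gen, stats.gen, sync.gen.
Run set: check.gen, gamma.gen, north.gen, omega.gen, pack.gen, parser.gen, stats.gen, sync.gen (8 run).
Re-examined without running (cache reused): probe.gen.
The important point: north.gen recomputes to an identical value, and the output ends up unchanged.

Initial pass — values computed on the first demand:
  bundle.gen = headl([6, 0, -1]) = 6
  core.gen = suml([6, 0, -1]) = 5
  omega.gen = sub(5, -1) = 6
  parser.gen = max2(-2, 6) = 6
  stats.gen = absv(-1) = 1
  sync.gen = mul(3, 6) = 18
  pack.gen = add(18, 3) = 21
  check.gen = add(1, 21) = 22
  gamma.gen = max2(1, 22) = 22
  north.gen = min2(22, 6) = 6
  probe.gen = max2(6, 3) = 6

Second demand — change propagation:
  omega.gen: re-runs because beta.txt -1->5; new result 0.
  parser.gen: re-runs because omega.gen 6->0; new result 0.
  stats.gen: re-runs because beta.txt -1->5; new result 5.
  sync.gen: re-runs because parser.gen 6->0; new result 0.
  pack.gen: re-runs because sync.gen 18->0; new result 3.
  check.gen: re-runs because stats.gen 1->5; pack.gen 21->3; new result 8.
  gamma.gen: re-runs because stats.gen 1->5; check.gen 22->8; new result 8.
  north.gen: re-runs because gamma.gen 22->8; new result 6 (unchanged).
  probe.gen: re-examined; everything it read last time is the same (north.gen unchanged, render.txt unchanged) — cache 6 kept, no run.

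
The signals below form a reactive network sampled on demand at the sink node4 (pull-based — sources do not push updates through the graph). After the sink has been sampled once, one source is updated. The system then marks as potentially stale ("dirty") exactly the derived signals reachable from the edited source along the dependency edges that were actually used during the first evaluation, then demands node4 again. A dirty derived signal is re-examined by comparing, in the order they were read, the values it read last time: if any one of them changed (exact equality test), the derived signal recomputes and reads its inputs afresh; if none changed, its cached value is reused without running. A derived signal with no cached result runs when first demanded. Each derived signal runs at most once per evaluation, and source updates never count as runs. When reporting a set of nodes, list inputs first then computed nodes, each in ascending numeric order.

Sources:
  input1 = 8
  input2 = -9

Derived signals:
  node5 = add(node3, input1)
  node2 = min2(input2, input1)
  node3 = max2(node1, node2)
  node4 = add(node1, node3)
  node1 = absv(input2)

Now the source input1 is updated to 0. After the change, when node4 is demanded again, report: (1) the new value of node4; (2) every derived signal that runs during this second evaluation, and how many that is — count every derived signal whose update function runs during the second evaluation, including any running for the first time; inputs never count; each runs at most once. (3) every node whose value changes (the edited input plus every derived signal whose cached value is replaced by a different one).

Initial pass — values computed on the first demand:
  node1 = absv(-9) = 9
  node2 = min2(-9, 8) = -9
  node3 = max2(9, -9) = 9
  node4 = add(9, 9) = 18

Second demand — change propagation:
  node2: re-runs because input1 8->0; new result -9 (unchanged).
  node3: re-examined; everything it read last time is the same (node1 unchanged, node2 unchanged) — cache 9 kept, no run.
  node4: re-examined; everything it read last time is the same (node1 unchanged, node3 unchanged) — cache 18 kept, no run.

The important point: node2 recomputes to an identical value, and the output ends up unchanged.

node4 now evaluates to 18.
Run set: node2 (1 run).
Changed values: input1.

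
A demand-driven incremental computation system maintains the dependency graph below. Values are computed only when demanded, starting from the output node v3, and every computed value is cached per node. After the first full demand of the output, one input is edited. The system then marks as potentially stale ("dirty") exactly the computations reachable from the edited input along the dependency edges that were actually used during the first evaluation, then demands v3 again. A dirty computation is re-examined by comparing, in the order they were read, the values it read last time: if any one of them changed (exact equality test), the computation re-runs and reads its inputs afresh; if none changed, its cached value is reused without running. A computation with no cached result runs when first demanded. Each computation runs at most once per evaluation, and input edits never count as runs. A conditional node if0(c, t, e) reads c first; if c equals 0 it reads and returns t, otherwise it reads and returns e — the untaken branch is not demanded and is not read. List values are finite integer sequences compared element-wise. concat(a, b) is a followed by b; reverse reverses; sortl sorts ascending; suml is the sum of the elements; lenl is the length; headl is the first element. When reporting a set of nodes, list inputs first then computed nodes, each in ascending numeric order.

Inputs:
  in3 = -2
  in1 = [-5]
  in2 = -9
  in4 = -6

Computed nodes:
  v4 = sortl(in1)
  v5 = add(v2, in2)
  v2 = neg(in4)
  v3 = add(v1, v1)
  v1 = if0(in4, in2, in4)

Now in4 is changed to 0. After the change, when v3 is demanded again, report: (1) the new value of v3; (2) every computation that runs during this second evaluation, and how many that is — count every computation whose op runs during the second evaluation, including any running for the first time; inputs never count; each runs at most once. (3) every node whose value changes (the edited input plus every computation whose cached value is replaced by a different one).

First evaluation (everything demanded from the output):
  v1 = if0(in4=-6 -> else branch in4) = -6
  v3 = add(-6, -6) = -12

Propagation after the edit:
  v1: runs — in4 -6->0; in4 -6->0; result -9.
  v3: runs — v1 -6->-9; v1 -6->-9; result -18.

New value of v3: -18.
Computations that run: v1, v3 — 2 in total.
Values that change: in4, v1, v3.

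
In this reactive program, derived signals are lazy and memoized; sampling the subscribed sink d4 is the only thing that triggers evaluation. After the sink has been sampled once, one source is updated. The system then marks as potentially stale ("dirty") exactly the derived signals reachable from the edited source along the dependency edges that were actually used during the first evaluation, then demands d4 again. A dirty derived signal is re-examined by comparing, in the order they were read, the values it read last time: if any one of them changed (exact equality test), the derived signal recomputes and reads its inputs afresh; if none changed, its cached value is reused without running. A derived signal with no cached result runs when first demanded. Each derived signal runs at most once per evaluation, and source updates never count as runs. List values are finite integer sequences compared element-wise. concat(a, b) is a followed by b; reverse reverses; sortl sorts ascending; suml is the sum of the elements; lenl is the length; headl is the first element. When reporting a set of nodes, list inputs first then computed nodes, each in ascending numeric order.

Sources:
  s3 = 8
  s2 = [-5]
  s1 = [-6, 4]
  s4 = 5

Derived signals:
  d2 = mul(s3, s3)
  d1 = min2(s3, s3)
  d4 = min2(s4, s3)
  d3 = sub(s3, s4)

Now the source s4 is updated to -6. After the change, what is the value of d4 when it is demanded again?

First demand of the output computes:
  d4 = min2(5, 8) = 5

After the edit, cleaning proceeds:
  d4: a read changed (s4 5->-6) — executes, giving -6.

Demanding d4 again yields -6.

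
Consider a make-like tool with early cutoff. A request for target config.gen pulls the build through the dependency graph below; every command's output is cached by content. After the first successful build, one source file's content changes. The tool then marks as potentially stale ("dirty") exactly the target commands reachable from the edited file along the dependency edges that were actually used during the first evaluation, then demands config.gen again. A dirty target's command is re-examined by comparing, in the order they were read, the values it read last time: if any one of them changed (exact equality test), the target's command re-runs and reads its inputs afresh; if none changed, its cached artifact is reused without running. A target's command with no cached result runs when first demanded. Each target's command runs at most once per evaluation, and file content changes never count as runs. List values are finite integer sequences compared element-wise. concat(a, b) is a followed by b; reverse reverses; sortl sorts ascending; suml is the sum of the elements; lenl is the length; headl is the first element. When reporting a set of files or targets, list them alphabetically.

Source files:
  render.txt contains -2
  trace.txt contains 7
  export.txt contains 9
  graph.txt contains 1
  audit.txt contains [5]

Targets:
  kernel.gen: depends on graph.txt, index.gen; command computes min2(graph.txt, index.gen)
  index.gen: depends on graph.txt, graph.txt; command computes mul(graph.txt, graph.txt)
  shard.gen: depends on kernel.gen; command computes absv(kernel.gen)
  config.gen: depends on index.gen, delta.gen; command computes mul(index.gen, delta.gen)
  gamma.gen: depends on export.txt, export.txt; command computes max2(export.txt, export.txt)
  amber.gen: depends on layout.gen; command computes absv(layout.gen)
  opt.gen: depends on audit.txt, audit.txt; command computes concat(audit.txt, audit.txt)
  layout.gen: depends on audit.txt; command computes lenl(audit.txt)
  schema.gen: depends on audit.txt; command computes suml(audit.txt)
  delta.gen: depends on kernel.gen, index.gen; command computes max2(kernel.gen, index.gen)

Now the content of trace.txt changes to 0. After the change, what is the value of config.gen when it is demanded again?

Demanding config.gen again yields 1.
Note the shortcut — nothing in the graph depends on trace.txt at all, so no recomputation happens.

First demand of the output computes:
  index.gen = mul(1, 1) = 1
  kernel.gen = min2(1, 1) = 1
  delta.gen = max2(1, 1) = 1
  config.gen = mul(1, 1) = 1

After the edit, cleaning proceeds:
  no node depends on trace.txt at all; the second demand re-runs nothing.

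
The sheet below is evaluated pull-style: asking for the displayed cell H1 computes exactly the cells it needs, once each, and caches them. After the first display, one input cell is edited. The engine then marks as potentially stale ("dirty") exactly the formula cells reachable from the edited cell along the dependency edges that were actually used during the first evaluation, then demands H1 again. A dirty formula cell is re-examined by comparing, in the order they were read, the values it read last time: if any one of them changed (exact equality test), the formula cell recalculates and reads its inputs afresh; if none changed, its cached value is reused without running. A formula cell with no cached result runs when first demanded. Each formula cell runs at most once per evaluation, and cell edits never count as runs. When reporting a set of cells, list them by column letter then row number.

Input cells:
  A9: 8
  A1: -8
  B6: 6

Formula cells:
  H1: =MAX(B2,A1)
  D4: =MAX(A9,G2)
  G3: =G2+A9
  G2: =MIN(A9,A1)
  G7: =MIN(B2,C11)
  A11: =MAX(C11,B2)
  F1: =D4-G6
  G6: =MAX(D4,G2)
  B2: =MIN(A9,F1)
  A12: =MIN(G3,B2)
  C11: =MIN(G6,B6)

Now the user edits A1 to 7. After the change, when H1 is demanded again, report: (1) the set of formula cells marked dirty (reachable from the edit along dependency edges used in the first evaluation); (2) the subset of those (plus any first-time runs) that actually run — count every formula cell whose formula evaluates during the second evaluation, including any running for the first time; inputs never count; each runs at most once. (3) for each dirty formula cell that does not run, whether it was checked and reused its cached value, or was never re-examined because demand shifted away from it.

The edit dirties: B2, D4, F1, G2, G6, H1.
4 formula cells run: D4, G2, G6, H1.
Cache hits after checking: B2, F1.
Note where the cutoff bites: F1 is checked, finds nothing changed, and keeps its cache.

First demand of the output computes:
  G2 = MIN(8, -8) = -8
  D4 = MAX(8, -8) = 8
  G6 = MAX(8, -8) = 8
  F1 = 8 - 8 = 0
  B2 = MIN(8, 0) = 0
  H1 = MAX(0, -8) = 0

After the edit, cleaning proceeds:
  G2: a read changed (A1 -8->7) — executes, giving 7.
  D4: a read changed (G2 -8->7) — executes, giving 8 — identical to its old value.
  G6: a read changed (G2 -8->7) — executes, giving 8 — identical to its old value.
  F1: dirty, but its reads are unchanged (D4 unchanged, G6 unchanged); cached 0 stands.
  B2: dirty, but its reads are unchanged (A9 unchanged, F1 unchanged); cached 0 stands.
  H1: a read changed (A1 -8->7) — executes, giving 7.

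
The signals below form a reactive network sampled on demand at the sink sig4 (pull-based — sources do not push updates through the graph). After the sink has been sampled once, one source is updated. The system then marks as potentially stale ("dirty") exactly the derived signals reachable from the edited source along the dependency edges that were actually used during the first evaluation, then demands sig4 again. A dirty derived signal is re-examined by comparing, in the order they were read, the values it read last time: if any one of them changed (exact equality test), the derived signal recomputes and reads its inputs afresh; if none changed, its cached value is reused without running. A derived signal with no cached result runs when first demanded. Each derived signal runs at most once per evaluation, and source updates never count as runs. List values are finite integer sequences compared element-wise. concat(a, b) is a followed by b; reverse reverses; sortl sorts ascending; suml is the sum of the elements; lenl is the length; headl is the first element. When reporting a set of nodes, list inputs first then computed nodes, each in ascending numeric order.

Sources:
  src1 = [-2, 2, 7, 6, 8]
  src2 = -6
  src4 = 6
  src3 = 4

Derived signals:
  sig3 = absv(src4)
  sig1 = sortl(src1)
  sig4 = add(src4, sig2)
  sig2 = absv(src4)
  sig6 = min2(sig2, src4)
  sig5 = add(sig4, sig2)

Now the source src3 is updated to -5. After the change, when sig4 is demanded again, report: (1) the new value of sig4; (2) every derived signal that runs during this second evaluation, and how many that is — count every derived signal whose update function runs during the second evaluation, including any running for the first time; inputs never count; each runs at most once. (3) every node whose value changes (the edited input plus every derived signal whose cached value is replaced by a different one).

Initial pass — values computed on the first demand:
  sig2 = absv(6) = 6
  sig4 = add(6, 6) = 12

Second demand — change propagation:
  no demanded computation ever read src3, so the edit dirties nothing and nothing runs.

The important point: nothing the output needs ever reads src3, so the edit is invisible to it.

sig4 now evaluates to 12.
Run set: none (0 run).
Changed values: src3.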